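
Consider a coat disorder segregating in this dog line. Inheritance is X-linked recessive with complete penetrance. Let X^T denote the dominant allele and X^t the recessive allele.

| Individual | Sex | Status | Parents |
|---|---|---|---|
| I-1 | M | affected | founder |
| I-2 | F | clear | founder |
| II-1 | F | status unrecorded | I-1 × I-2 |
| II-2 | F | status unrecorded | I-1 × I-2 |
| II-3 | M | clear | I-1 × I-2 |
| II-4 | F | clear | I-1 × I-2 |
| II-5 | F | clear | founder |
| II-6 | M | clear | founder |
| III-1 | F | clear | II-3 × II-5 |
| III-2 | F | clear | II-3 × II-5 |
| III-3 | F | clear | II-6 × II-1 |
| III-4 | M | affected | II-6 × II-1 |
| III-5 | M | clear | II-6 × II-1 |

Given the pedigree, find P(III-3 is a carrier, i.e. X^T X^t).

II-6 is clear, so II-6 is X^T Y.
II-1 passed T to III-5 (X^T Y) and received t from I-1 (X^t Y), so II-1 is X^T X^t.
Their cross gives offspring ratios 1/2 X^T X^T : 1/2 X^T X^t. Conditioning on III-3 being clear, P(X^T X^t) = 1/2 / 1 = 1/2.

1/2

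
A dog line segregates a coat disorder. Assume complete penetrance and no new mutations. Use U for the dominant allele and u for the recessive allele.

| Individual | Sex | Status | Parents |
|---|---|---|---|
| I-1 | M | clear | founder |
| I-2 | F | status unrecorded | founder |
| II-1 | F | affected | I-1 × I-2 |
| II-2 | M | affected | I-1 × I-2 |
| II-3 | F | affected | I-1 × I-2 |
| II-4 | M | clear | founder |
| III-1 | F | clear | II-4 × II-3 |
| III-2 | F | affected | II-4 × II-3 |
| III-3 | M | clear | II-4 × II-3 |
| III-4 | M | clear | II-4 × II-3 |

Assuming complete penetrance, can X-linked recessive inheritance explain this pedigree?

No

Under X-linked recessive, II-1 (affected, female) cannot arise from I-1 (clear) × I-2 (unrecorded).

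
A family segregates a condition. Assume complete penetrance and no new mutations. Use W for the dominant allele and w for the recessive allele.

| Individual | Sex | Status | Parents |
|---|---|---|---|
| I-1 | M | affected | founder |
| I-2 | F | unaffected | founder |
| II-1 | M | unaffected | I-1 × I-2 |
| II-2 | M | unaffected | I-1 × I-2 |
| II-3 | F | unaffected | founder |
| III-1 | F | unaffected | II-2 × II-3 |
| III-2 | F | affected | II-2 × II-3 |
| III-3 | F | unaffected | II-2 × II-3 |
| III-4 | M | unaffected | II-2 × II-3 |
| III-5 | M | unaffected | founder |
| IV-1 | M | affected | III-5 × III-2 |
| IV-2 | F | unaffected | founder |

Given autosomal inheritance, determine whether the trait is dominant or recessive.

recessive

II-2 and II-3 are both unaffected yet have an affected child III-2. Under dominance, an affected child requires at least one affected parent, so the trait cannot be dominant.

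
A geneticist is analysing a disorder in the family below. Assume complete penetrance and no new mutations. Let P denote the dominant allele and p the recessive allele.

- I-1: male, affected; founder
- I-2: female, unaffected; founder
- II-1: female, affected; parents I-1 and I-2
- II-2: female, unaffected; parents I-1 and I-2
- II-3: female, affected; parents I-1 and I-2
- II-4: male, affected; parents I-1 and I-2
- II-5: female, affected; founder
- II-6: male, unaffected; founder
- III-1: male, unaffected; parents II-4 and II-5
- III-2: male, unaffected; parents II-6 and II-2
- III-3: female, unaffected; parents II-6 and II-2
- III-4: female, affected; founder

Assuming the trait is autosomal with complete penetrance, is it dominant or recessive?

II-4 and II-5 are both affected yet have an unaffected child III-1. Under a recessive model two affected parents are homozygous and every child would be affected, so the trait cannot be recessive.

dominant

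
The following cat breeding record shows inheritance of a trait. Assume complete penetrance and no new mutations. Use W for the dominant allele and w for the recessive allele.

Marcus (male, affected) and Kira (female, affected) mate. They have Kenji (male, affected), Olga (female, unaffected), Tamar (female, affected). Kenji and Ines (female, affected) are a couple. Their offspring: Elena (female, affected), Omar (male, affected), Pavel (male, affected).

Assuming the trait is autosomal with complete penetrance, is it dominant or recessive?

Marcus and Kira are both affected yet have an unaffected child Olga. Under a recessive model two affected parents are homozygous and every child would be affected, so the trait cannot be recessive.

dominant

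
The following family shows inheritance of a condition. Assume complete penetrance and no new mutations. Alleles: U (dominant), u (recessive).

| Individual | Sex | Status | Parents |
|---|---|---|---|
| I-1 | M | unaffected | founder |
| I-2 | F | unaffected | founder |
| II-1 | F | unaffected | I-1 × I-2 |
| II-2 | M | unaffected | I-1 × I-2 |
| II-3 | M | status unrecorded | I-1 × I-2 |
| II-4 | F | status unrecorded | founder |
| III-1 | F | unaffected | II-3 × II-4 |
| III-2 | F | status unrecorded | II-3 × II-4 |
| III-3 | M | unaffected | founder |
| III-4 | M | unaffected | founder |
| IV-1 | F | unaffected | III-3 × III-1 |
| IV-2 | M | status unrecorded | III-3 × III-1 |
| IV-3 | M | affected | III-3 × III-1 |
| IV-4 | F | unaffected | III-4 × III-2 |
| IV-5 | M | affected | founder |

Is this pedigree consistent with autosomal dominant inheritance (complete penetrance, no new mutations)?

Under autosomal dominant, IV-3 (affected, male) cannot arise from III-3 (unaffected) × III-1 (unaffected).

No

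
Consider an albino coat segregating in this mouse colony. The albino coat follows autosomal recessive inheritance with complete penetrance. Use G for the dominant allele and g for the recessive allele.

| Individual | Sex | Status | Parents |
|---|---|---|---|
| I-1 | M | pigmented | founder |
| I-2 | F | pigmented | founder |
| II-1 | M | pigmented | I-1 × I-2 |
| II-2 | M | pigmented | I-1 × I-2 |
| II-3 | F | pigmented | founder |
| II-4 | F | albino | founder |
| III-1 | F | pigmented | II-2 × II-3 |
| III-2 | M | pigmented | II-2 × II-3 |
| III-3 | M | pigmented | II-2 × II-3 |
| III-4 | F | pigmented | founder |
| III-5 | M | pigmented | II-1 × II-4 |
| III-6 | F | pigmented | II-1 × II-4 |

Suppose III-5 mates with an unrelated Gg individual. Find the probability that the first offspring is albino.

1/4

III-5 is pigmented so carries G and received g from II-4 (gg), so III-5 is Gg.
The cross gives 1/4 GG : 1/2 Gg : 1/4 gg, so P(offspring is albino) = 1/4.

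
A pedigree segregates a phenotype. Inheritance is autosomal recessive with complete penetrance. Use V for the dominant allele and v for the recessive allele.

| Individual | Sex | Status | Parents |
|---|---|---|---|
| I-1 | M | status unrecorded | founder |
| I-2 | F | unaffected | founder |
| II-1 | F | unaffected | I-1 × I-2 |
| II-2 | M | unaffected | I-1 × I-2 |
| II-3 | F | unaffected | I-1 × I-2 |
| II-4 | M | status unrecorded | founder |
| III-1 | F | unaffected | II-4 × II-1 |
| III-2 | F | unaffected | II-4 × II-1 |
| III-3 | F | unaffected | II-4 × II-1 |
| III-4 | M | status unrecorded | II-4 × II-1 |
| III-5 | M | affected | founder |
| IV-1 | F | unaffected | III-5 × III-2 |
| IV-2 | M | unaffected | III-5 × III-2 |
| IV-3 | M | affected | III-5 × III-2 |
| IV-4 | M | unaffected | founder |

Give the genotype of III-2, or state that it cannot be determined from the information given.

Vv

From phenotype alone, III-2 is VV or Vv.
III-2 is unaffected so carries V and passed v to IV-3 (vv), so III-2 is Vv.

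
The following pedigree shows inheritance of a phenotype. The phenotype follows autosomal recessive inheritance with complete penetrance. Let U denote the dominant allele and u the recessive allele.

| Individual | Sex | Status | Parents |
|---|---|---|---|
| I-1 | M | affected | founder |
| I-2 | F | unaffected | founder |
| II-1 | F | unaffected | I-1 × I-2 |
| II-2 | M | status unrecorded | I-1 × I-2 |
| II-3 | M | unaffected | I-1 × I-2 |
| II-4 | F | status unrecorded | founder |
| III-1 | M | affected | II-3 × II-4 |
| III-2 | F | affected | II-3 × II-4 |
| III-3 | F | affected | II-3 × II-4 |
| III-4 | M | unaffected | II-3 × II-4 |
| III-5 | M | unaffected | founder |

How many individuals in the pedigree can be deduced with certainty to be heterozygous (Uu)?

Obligate heterozygotes: II-1 is unaffected so carries U and received u from I-1 (uu), so II-1 is Uu; II-3 is unaffected so carries U and received u from I-1 (uu), so II-3 is Uu.
Every other individual is either homozygous by phenotype or has at least one consistent homozygous assignment, so the count is 2.

2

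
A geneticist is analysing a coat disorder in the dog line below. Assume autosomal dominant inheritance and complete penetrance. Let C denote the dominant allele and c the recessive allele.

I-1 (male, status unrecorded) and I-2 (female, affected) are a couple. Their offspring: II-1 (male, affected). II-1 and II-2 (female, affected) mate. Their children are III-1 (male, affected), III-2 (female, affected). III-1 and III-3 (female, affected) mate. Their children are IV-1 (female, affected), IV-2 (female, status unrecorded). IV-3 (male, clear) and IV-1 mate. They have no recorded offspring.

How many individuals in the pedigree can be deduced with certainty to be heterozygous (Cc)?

0

No individual's genotype is forced to Cc by the pedigree, so the count is 0.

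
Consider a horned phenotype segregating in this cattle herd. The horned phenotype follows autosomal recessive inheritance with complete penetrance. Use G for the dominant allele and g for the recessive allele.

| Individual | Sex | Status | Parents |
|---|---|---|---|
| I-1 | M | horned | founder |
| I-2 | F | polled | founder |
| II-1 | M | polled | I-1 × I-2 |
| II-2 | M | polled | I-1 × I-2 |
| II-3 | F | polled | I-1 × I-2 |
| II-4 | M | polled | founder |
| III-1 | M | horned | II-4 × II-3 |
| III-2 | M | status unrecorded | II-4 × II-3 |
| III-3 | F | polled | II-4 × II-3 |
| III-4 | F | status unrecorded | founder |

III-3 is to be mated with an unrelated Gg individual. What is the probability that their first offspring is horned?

II-4 is polled so carries G and passed g to III-1 (gg), so II-4 is Gg.
II-3 is polled so carries G and received g from I-1 (gg), so II-3 is Gg.
III-3 is a polled offspring of II-4 (Gg) × II-3 (Gg), whose cross gives 1/4 GG : 1/2 Gg : 1/4 gg; conditioning on being polled, III-3 is GG with probability 1/3, Gg with probability 2/3.
Summing over parental genotype combinations, P(offspring is horned) = 2/3·1/4 = 1/6.

1/6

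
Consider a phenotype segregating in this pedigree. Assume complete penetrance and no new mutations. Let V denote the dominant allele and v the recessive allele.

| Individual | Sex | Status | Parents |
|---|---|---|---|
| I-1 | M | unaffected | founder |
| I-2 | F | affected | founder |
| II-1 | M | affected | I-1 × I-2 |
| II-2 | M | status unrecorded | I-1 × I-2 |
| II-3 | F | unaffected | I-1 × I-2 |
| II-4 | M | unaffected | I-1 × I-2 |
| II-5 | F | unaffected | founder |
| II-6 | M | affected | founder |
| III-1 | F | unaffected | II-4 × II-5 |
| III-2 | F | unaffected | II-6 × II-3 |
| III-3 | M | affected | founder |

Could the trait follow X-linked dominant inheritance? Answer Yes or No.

Under X-linked dominant, III-2 (unaffected, female) cannot arise from II-6 (affected) × II-3 (unaffected).

No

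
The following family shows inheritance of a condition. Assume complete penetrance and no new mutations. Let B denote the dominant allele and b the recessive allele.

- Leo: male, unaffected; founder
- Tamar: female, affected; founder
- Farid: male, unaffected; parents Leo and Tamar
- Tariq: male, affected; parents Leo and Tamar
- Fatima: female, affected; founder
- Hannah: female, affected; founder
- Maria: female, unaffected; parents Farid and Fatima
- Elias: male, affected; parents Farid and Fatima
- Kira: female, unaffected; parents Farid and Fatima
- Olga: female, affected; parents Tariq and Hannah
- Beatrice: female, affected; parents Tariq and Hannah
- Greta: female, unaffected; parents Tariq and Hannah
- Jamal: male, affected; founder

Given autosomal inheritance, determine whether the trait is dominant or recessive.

dominant

Tariq and Hannah are both affected yet have an unaffected child Greta. Under a recessive model two affected parents are homozygous and every child would be affected, so the trait cannot be recessive.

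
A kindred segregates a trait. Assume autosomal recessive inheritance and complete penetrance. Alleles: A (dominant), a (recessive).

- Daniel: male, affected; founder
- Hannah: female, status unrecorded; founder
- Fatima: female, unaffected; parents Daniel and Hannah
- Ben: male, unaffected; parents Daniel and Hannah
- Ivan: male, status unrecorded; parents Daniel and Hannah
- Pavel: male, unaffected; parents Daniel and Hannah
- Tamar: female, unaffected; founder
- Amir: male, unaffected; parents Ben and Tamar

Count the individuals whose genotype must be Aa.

Obligate heterozygotes: Fatima is unaffected so carries A and received a from Daniel (aa), so Fatima is Aa; Ben is unaffected so carries A and received a from Daniel (aa), so Ben is Aa; Pavel is unaffected so carries A and received a from Daniel (aa), so Pavel is Aa.
Every other individual is either homozygous by phenotype or has at least one consistent homozygous assignment, so the count is 3.

3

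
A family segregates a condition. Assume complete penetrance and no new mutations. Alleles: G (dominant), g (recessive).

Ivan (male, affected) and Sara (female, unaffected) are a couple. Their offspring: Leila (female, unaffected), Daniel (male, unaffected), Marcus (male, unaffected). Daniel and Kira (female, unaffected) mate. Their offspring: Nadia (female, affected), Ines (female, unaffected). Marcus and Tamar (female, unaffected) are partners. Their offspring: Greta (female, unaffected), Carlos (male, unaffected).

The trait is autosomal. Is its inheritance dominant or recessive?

recessive

Daniel and Kira are both unaffected yet have an affected child Nadia. Under dominance, an affected child requires at least one affected parent, so the trait cannot be dominant.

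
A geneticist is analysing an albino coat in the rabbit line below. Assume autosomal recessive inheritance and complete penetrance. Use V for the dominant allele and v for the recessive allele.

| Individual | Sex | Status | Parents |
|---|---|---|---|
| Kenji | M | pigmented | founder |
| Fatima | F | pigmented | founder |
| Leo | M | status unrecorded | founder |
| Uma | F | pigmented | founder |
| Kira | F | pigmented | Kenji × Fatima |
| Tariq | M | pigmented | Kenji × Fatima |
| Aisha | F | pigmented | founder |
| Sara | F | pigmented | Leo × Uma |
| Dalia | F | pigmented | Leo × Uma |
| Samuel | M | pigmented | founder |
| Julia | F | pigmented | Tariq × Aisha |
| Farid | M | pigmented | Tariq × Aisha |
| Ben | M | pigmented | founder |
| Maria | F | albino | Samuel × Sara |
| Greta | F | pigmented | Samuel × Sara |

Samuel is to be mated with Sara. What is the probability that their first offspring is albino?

Samuel is pigmented so carries V and passed v to Maria (vv), so Samuel is Vv.
Sara is pigmented so carries V and passed v to Maria (vv), so Sara is Vv.
The cross gives 1/4 VV : 1/2 Vv : 1/4 vv, so P(offspring is albino) = 1/4.

1/4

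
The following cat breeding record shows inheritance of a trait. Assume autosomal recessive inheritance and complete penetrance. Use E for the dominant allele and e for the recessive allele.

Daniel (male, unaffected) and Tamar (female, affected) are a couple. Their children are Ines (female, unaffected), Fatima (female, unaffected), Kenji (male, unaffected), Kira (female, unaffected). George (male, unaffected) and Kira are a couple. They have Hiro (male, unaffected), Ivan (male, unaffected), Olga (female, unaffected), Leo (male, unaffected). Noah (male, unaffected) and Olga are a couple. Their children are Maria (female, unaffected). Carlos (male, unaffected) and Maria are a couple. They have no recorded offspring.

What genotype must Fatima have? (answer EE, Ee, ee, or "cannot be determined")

From phenotype alone, Fatima is EE or Ee.
Fatima is unaffected so carries E and received e from Tamar (ee), so Fatima is Ee.

Ee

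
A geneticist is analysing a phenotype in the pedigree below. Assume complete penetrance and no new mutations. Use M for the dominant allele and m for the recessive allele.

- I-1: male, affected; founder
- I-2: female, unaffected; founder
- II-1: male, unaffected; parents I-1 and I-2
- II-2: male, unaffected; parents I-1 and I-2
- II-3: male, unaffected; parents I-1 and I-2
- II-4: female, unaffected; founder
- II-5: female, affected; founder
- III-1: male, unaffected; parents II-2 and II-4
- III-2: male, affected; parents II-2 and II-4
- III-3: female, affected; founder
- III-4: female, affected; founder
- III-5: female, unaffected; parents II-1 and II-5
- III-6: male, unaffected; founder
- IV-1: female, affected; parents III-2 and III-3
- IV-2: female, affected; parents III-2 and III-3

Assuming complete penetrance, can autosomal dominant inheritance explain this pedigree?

Under autosomal dominant, III-2 (affected, male) cannot arise from II-2 (unaffected) × II-4 (unaffected).

No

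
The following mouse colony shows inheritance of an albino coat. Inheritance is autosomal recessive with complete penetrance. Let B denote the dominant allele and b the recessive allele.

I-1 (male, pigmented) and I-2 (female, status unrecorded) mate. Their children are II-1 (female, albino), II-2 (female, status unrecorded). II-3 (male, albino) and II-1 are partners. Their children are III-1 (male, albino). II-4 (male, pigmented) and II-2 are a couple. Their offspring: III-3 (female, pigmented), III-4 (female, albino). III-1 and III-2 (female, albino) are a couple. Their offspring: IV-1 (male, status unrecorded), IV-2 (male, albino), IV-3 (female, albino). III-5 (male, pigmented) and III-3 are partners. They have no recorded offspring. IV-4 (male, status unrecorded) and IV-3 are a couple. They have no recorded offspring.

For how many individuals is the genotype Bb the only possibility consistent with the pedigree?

Obligate heterozygotes: I-1 is pigmented so carries B and passed b to II-1 (bb), so I-1 is Bb; II-4 is pigmented so carries B and passed b to III-4 (bb), so II-4 is Bb.
Every other individual is either homozygous by phenotype or has at least one consistent homozygous assignment, so the count is 2.

2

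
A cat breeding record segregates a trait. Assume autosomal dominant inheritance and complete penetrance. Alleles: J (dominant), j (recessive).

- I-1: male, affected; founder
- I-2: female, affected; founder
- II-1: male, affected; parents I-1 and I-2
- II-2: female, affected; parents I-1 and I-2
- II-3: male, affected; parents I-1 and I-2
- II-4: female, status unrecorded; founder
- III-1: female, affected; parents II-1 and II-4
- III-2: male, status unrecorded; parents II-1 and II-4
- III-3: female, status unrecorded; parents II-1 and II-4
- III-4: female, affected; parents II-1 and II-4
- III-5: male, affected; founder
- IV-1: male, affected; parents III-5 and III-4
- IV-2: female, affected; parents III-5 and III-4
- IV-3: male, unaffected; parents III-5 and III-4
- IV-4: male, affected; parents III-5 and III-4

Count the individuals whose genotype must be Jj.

2

Obligate heterozygotes: III-4 is affected so carries J and passed j to IV-3 (jj), so III-4 is Jj; III-5 is affected so carries J and passed j to IV-3 (jj), so III-5 is Jj.
Every other individual is either homozygous by phenotype or has at least one consistent homozygous assignment, so the count is 2.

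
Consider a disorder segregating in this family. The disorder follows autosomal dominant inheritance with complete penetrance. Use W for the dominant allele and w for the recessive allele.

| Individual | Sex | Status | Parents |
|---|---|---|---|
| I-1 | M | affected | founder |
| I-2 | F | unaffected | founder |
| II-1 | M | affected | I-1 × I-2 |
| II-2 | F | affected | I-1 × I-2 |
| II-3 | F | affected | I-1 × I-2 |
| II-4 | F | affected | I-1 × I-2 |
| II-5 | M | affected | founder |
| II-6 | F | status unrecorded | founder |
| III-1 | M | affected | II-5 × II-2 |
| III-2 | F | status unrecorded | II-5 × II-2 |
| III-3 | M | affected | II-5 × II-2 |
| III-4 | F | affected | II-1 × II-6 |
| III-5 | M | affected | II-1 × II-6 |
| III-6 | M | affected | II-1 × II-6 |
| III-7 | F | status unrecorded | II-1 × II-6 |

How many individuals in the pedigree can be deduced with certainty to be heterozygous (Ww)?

4

Obligate heterozygotes: II-1 is affected so carries W and received w from I-2 (ww), so II-1 is Ww; II-2 is affected so carries W and received w from I-2 (ww), so II-2 is Ww; II-3 is affected so carries W and received w from I-2 (ww), so II-3 is Ww; II-4 is affected so carries W and received w from I-2 (ww), so II-4 is Ww.
Every other individual is either homozygous by phenotype or has at least one consistent homozygous assignment, so the count is 4.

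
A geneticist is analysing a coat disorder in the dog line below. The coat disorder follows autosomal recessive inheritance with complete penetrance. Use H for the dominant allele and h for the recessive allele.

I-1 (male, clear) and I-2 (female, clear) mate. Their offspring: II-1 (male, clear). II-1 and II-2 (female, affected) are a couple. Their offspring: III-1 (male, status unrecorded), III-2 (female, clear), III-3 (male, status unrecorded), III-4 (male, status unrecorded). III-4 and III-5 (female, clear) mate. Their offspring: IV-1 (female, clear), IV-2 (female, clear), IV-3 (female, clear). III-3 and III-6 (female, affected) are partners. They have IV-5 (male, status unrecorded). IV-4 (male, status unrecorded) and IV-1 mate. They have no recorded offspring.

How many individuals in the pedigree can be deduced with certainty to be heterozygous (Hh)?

1

Obligate heterozygotes: III-2 is clear so carries H and received h from II-2 (hh), so III-2 is Hh.
Every other individual is either homozygous by phenotype or has at least one consistent homozygous assignment, so the count is 1.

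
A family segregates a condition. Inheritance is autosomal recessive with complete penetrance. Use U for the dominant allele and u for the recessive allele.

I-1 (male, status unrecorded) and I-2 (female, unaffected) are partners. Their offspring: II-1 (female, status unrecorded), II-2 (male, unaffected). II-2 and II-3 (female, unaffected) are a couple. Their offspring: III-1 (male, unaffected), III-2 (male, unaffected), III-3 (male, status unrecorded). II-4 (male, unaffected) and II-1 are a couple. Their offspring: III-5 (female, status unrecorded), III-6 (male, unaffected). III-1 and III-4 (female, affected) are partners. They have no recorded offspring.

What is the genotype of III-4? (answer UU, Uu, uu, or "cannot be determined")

uu

III-4 is affected, so III-4 is uu.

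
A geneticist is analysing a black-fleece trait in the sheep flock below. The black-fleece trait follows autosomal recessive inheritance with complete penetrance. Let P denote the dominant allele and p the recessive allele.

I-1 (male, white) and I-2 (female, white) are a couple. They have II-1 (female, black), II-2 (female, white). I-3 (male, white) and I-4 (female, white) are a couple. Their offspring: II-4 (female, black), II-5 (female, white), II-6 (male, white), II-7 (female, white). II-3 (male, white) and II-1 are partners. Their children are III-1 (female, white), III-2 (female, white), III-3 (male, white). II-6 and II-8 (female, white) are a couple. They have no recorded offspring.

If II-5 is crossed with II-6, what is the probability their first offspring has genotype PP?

I-3 is white so carries P and passed p to II-4 (pp), so I-3 is Pp.
I-4 is white so carries P and passed p to II-4 (pp), so I-4 is Pp.
II-5 is a white offspring of I-3 (Pp) × I-4 (Pp), whose cross gives 1/4 PP : 1/2 Pp : 1/4 pp; conditioning on being white, II-5 is PP with probability 1/3, Pp with probability 2/3.
II-6 is a white offspring of I-3 (Pp) × I-4 (Pp), whose cross gives 1/4 PP : 1/2 Pp : 1/4 pp; conditioning on being white, II-6 is PP with probability 1/3, Pp with probability 2/3.
Summing over parental genotype combinations, P(offspring has genotype PP) = 1/9·1 + 2/9·1/2 + 2/9·1/2 + 4/9·1/4 = 4/9.

4/9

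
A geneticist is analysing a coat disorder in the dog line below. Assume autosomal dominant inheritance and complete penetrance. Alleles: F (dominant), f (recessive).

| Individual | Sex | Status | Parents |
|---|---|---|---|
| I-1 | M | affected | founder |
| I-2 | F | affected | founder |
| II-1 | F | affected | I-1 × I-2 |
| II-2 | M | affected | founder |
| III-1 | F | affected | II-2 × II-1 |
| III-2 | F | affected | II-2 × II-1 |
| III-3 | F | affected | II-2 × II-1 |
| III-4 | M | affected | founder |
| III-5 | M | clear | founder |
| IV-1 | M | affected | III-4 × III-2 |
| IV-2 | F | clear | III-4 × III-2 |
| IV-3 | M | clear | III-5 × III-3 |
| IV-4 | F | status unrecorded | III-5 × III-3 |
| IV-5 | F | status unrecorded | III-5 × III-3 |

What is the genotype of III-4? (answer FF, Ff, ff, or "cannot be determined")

From phenotype alone, III-4 is FF or Ff.
III-4 is affected so carries F and passed f to IV-2 (ff), so III-4 is Ff.

Ff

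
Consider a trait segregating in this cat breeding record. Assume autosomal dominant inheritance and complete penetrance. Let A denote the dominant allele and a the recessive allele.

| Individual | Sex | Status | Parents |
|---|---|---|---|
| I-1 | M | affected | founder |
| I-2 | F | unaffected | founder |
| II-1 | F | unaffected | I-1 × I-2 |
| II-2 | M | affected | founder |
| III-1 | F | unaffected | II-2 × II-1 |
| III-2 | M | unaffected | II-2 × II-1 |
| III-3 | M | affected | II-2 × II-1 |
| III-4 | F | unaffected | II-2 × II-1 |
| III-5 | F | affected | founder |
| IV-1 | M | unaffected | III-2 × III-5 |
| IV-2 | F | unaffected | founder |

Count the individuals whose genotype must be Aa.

Obligate heterozygotes: I-1 is affected so carries A and passed a to II-1 (aa), so I-1 is Aa; II-2 is affected so carries A and passed a to III-1 (aa), so II-2 is Aa; III-3 is affected so carries A and received a from II-1 (aa), so III-3 is Aa; III-5 is affected so carries A and passed a to IV-1 (aa), so III-5 is Aa.
Every other individual is either homozygous by phenotype or has at least one consistent homozygous assignment, so the count is 4.

4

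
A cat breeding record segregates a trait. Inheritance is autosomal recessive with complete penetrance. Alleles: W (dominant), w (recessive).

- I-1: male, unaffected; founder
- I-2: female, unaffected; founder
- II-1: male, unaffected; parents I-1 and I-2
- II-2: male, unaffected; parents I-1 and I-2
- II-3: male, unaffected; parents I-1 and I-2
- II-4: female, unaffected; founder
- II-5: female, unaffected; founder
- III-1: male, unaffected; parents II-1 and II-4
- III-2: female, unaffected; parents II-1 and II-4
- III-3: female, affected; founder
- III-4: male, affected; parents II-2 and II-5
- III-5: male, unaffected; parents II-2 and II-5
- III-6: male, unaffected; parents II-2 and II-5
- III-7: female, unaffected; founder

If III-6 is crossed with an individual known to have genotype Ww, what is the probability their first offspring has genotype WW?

1/3

II-2 is unaffected so carries W and passed w to III-4 (ww), so II-2 is Ww.
II-5 is unaffected so carries W and passed w to III-4 (ww), so II-5 is Ww.
III-6 is an unaffected offspring of II-2 (Ww) × II-5 (Ww), whose cross gives 1/4 WW : 1/2 Ww : 1/4 ww; conditioning on being unaffected, III-6 is WW with probability 1/3, Ww with probability 2/3.
Summing over parental genotype combinations, P(offspring has genotype WW) = 1/3·1/2 + 2/3·1/4 = 1/3.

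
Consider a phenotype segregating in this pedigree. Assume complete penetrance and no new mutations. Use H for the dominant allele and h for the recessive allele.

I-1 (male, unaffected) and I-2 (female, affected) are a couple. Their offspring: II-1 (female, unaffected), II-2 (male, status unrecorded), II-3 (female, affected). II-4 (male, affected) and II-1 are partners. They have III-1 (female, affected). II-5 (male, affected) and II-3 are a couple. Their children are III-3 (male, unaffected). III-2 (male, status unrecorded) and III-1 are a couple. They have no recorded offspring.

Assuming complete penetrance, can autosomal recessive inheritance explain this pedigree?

Under autosomal recessive, III-3 (unaffected, male) cannot arise from II-5 (affected) × II-3 (affected).

No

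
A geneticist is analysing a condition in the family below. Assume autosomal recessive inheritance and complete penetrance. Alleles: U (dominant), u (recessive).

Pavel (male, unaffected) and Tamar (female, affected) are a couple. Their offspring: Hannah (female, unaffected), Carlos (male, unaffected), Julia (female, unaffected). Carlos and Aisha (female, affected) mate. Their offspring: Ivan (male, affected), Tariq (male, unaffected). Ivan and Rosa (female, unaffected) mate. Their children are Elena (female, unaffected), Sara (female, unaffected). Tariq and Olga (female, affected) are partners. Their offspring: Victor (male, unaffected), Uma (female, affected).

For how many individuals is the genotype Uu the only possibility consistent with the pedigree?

7

Obligate heterozygotes: Hannah is unaffected so carries U and received u from Tamar (uu), so Hannah is Uu; Carlos is unaffected so carries U and received u from Tamar (uu), so Carlos is Uu; Julia is unaffected so carries U and received u from Tamar (uu), so Julia is Uu; Tariq is unaffected so carries U and received u from Aisha (uu), so Tariq is Uu; Elena is unaffected so carries U and received u from Ivan (uu), so Elena is Uu; Sara is unaffected so carries U and received u from Ivan (uu), so Sara is Uu; Victor is unaffected so carries U and received u from Olga (uu), so Victor is Uu.
Every other individual is either homozygous by phenotype or has at least one consistent homozygous assignment, so the count is 7.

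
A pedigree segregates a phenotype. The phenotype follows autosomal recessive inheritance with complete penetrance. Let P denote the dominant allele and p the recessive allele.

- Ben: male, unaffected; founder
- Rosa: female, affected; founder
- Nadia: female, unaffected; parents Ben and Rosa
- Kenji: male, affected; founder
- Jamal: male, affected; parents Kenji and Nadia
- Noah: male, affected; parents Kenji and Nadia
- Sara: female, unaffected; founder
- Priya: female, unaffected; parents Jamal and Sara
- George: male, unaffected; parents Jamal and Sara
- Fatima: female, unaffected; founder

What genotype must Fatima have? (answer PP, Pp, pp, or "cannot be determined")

Fatima's phenotype allows PP or Pp, and no parent or child forces a single allele at both positions; consistent genotype assignments exist with Fatima as PP or Pp.

cannot be determined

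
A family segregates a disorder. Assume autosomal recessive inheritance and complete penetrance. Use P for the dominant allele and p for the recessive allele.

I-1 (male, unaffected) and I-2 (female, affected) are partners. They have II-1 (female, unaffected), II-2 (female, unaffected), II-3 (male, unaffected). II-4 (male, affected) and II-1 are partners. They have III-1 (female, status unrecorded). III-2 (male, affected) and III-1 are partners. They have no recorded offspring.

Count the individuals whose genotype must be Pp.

3

Obligate heterozygotes: II-1 is unaffected so carries P and received p from I-2 (pp), so II-1 is Pp; II-2 is unaffected so carries P and received p from I-2 (pp), so II-2 is Pp; II-3 is unaffected so carries P and received p from I-2 (pp), so II-3 is Pp.
Every other individual is either homozygous by phenotype or has at least one consistent homozygous assignment, so the count is 3.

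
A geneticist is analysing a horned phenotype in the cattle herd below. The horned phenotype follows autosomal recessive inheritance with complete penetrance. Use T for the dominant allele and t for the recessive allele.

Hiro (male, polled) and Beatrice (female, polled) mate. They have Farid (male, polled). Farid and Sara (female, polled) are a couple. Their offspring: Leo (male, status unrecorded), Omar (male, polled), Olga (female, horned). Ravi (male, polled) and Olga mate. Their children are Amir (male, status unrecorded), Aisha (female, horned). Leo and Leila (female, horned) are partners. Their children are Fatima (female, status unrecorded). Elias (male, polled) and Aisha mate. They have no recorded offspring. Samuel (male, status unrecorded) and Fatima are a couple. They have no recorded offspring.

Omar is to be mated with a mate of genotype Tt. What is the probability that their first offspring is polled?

Farid is polled so carries T and passed t to Olga (tt), so Farid is Tt.
Sara is polled so carries T and passed t to Olga (tt), so Sara is Tt.
Omar is a polled offspring of Farid (Tt) × Sara (Tt), whose cross gives 1/4 TT : 1/2 Tt : 1/4 tt; conditioning on being polled, Omar is TT with probability 1/3, Tt with probability 2/3.
Summing over parental genotype combinations, P(offspring is polled) = 1/3·1 + 2/3·3/4 = 5/6.

5/6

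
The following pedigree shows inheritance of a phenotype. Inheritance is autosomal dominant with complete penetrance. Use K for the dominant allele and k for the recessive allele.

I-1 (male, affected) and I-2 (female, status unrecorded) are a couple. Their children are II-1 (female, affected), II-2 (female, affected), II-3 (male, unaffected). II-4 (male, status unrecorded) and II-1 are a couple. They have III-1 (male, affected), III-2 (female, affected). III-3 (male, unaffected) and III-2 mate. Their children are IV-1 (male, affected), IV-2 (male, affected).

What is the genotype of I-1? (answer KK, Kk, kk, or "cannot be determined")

From phenotype alone, I-1 is KK or Kk.
I-1 is affected so carries K and passed k to II-3 (kk), so I-1 is Kk.

Kk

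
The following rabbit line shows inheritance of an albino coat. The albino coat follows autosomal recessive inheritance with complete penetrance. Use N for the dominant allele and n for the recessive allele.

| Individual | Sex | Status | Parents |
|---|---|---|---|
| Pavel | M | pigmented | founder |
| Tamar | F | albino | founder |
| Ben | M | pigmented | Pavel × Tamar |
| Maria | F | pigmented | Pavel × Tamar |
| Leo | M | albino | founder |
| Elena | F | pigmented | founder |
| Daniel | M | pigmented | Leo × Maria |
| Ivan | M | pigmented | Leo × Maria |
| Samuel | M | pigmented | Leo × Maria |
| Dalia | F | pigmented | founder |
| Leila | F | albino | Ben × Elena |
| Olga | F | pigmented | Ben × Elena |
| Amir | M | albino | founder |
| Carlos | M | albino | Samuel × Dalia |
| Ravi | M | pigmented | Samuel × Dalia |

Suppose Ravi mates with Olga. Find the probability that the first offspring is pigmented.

Samuel is pigmented so carries N and received n from Leo (nn), so Samuel is Nn.
Dalia is pigmented so carries N and passed n to Carlos (nn), so Dalia is Nn.
Ravi is a pigmented offspring of Samuel (Nn) × Dalia (Nn), whose cross gives 1/4 NN : 1/2 Nn : 1/4 nn; conditioning on being pigmented, Ravi is NN with probability 1/3, Nn with probability 2/3.
Ben is pigmented so carries N and received n from Tamar (nn), so Ben is Nn.
Elena is pigmented so carries N and passed n to Leila (nn), so Elena is Nn.
Olga is a pigmented offspring of Ben (Nn) × Elena (Nn), whose cross gives 1/4 NN : 1/2 Nn : 1/4 nn; conditioning on being pigmented, Olga is NN with probability 1/3, Nn with probability 2/3.
Summing over parental genotype combinations, P(offspring is pigmented) = 1/9·1 + 2/9·1 + 2/9·1 + 4/9·3/4 = 8/9.

8/9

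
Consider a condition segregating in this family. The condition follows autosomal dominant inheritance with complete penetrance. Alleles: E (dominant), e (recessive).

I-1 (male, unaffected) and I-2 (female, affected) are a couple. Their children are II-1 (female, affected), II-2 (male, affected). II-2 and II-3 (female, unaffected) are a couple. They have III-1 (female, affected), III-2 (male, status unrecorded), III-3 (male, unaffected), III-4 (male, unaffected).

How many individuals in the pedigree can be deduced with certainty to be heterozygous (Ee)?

Obligate heterozygotes: II-1 is affected so carries E and received e from I-1 (ee), so II-1 is Ee; II-2 is affected so carries E and received e from I-1 (ee), so II-2 is Ee; III-1 is affected so carries E and received e from II-3 (ee), so III-1 is Ee.
Every other individual is either homozygous by phenotype or has at least one consistent homozygous assignment, so the count is 3.

3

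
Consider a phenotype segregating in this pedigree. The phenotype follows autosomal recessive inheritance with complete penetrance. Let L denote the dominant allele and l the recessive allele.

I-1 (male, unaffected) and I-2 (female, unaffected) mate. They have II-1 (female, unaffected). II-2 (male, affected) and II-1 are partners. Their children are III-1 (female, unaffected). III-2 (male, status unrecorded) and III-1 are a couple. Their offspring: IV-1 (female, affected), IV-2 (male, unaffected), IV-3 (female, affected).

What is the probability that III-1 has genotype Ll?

III-1 is unaffected so carries L and received l from II-2 (ll), so III-1 is Ll, giving P(Ll) = 1.

1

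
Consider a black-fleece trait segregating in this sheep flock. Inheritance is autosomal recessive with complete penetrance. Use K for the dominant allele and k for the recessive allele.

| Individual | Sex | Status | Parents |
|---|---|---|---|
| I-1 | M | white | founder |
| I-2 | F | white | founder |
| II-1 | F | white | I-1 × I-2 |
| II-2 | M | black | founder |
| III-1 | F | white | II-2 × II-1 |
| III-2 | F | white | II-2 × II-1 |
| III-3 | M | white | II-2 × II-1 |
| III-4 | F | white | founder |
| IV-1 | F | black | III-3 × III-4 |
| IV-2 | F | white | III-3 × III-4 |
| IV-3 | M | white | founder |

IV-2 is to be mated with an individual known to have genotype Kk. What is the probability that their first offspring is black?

III-3 is white so carries K and received k from II-2 (kk), so III-3 is Kk.
III-4 is white so carries K and passed k to IV-1 (kk), so III-4 is Kk.
IV-2 is a white offspring of III-3 (Kk) × III-4 (Kk), whose cross gives 1/4 KK : 1/2 Kk : 1/4 kk; conditioning on being white, IV-2 is KK with probability 1/3, Kk with probability 2/3.
Summing over parental genotype combinations, P(offspring is black) = 2/3·1/4 = 1/6.

1/6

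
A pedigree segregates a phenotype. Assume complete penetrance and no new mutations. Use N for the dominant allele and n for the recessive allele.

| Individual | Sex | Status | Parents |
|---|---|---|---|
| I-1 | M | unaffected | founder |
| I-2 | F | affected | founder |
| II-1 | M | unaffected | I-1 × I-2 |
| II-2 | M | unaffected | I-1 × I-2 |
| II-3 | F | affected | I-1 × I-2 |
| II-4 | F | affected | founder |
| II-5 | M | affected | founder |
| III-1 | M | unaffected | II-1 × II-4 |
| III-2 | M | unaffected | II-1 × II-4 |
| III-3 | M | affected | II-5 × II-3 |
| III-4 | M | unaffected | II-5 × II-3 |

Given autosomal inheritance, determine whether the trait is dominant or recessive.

dominant

II-5 and II-3 are both affected yet have an unaffected child III-4. Under a recessive model two affected parents are homozygous and every child would be affected, so the trait cannot be recessive.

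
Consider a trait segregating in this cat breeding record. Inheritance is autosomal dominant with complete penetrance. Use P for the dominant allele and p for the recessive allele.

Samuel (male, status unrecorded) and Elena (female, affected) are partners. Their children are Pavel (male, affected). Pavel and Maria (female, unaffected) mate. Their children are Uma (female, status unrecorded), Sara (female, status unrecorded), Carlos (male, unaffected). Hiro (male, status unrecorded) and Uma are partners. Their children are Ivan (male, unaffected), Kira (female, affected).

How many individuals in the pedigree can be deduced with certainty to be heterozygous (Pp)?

Obligate heterozygotes: Pavel is affected so carries P and passed p to Carlos (pp), so Pavel is Pp.
Every other individual is either homozygous by phenotype or has at least one consistent homozygous assignment, so the count is 1.

1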